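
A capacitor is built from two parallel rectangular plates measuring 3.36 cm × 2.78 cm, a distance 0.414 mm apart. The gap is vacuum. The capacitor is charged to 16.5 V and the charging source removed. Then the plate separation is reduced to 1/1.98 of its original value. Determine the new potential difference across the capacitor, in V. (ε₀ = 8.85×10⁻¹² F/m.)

V ≈ 8.33 V

A = 3.36 × 2.78 cm² = 9.34×10⁻⁴ m².
Initially C₁ = ε₀A/d = 8.85×10⁻¹² × 9.34×10⁻⁴ / 4.14×10⁻⁴ = 2.00×10⁻¹¹ F.
V₁ = 16.5 V.
Isolated ⇒ Q is held fixed. C₂ = 1.98 C₁ and V = Q/C, so V₂/V₁ = C₁/C₂ = 0.505.
V₂ = 0.505 × 16.5 = 8.33 V.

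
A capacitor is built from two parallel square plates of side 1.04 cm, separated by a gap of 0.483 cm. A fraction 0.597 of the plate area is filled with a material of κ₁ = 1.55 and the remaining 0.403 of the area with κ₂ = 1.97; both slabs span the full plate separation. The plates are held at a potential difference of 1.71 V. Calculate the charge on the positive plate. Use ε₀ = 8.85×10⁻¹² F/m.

A = (1.04 cm)² = 1.08×10⁻⁴ m².
Side-by-side slabs ⇒ two capacitors in parallel, each spanning the full gap.
C₁ = κ₁ε₀A₁/d = 1.55 × 8.85×10⁻¹² × 6.46×10⁻⁵ / 4.83×10⁻³ = 1.83×10⁻¹³ F.
C₂ = κ₂ε₀A₂/d = 1.97 × 8.85×10⁻¹² × 4.36×10⁻⁵ / 4.83×10⁻³ = 1.57×10⁻¹³ F.
C = C₁ + C₂ = 3.41×10⁻¹³ F.
Q = CV = 3.41×10⁻¹³ × 1.71 = 5.83×10⁻¹³ C.

0.583 pC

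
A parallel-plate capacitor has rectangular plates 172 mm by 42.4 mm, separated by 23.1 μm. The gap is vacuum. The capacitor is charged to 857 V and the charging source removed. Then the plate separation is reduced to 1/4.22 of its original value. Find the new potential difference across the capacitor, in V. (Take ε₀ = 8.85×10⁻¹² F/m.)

A = 172 × 42.4 mm² = 7.29×10⁻³ m².
Initially C₁ = ε₀A/d = 8.85×10⁻¹² × 7.29×10⁻³ / 2.31×10⁻⁵ = 2.79×10⁻⁹ F.
V₁ = 8.57×10² V.
Isolated ⇒ Q is held fixed. C₂ = 4.22 C₁ and V = Q/C, so V₂/V₁ = C₁/C₂ = 0.237.
V₂ = 0.237 × 8.57×10² = 2.03×10² V.

203 V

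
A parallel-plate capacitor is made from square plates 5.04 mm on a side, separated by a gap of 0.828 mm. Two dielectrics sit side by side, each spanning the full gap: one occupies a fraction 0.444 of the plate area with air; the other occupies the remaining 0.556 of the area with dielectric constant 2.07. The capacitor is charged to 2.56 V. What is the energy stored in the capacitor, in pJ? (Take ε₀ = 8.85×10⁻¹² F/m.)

1.42 pJ

A = (5.04 mm)² = 2.54×10⁻⁵ m².
Side-by-side slabs ⇒ two capacitors in parallel, each spanning the full gap.
C₁ = κ₁ε₀A₁/d = 1.00 × 8.85×10⁻¹² × 1.13×10⁻⁵ / 8.28×10⁻⁴ = 1.21×10⁻¹³ F.
C₂ = κ₂ε₀A₂/d = 2.07 × 8.85×10⁻¹² × 1.41×10⁻⁵ / 8.28×10⁻⁴ = 3.12×10⁻¹³ F.
C = C₁ + C₂ = 4.33×10⁻¹³ F.
U = ½CV² = ½ × 4.33×10⁻¹³ × (2.56)² = 1.42×10⁻¹² J.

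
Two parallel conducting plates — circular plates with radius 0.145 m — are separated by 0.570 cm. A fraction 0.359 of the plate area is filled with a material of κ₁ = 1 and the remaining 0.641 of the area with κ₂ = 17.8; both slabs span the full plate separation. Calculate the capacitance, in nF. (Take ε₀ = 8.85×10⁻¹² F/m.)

1.21 nF

A = π(0.145 m)² = 6.61×10⁻² m².
Side-by-side slabs ⇒ two capacitors in parallel, each spanning the full gap.
C₁ = κ₁ε₀A₁/d = 1.00 × 8.85×10⁻¹² × 2.37×10⁻² / 5.70×10⁻³ = 3.68×10⁻¹¹ F.
C₂ = κ₂ε₀A₂/d = 17.8 × 8.85×10⁻¹² × 4.23×10⁻² / 5.70×10⁻³ = 1.17×10⁻⁹ F.
C = C₁ + C₂ = 1.21×10⁻⁹ F.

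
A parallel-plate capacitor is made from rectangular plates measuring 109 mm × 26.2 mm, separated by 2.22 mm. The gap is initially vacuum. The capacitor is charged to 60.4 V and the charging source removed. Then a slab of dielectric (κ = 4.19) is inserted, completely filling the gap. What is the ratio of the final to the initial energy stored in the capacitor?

Isolated ⇒ Q is held fixed.
C₂ = 4.19 C₁ and U = Q²/(2C), so U₂/U₁ = C₁/C₂ = 0.239.

U₂/U₁ ≈ 0.239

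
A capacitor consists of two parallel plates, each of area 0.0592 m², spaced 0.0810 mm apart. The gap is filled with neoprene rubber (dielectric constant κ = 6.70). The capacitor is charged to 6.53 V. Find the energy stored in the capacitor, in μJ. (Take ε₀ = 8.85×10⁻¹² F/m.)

U ≈ 0.924 μJ

C = κε₀A/d = 6.70 × 8.85×10⁻¹² × 5.92×10⁻² / 8.10×10⁻⁵ = 4.33×10⁻⁸ F.
U = ½CV² = ½ × 4.33×10⁻⁸ × (6.53)² = 9.24×10⁻⁷ J.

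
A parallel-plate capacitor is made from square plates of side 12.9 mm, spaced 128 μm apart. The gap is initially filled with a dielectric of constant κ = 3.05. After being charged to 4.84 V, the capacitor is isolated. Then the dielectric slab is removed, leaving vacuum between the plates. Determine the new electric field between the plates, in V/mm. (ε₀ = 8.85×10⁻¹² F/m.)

A = (12.9 mm)² = 1.66×10⁻⁴ m².
Initially C₁ = κε₀A/d = 3.05 × 8.85×10⁻¹² × 1.66×10⁻⁴ / 1.28×10⁻⁴ = 3.51×10⁻¹¹ F.
E₁ = 3.78×10⁴ V/m.
Isolated ⇒ Q is held fixed. V₂ = Q/C₂ = V₁/0.328; E = V/d, so E₂/E₁ = (V₂/V₁)(d₁/d₂) = 3.05.
E₂ = 3.05 × 3.78×10⁴ = 1.15×10⁵ V/m.

E ≈ 115 V/mm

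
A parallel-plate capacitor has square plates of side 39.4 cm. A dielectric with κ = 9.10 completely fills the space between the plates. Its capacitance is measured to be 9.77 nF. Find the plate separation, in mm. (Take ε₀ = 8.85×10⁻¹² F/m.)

A = (39.4 cm)² = 0.155 m².
d = κε₀A/C = 9.10 × 8.85×10⁻¹² × 0.155 / 9.77×10⁻⁹ = 1.28×10⁻³ m.

1.28 mm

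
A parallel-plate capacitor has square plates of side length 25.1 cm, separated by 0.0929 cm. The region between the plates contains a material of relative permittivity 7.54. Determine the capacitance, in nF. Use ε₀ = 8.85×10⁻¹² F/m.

4.53 nF

A = (25.1 cm)² = 6.30×10⁻² m².
C = κε₀A/d = 7.54 × 8.85×10⁻¹² × 6.30×10⁻² / 9.29×10⁻⁴ = 4.53×10⁻⁹ F.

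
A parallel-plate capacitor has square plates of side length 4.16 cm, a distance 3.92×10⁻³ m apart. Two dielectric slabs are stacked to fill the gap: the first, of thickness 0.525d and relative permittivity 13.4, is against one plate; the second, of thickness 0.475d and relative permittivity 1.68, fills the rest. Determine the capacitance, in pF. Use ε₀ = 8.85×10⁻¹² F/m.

C ≈ 12.1 pF

A = (4.16 cm)² = 1.73×10⁻³ m².
Stacked slabs ⇒ two capacitors in series, each with the full plate area.
C₁ = κ₁ε₀A/d₁ = 13.4 × 8.85×10⁻¹² × 1.73×10⁻³ / 2.06×10⁻³ = 9.97×10⁻¹¹ F.
C₂ = κ₂ε₀A/d₂ = 1.68 × 8.85×10⁻¹² × 1.73×10⁻³ / 1.86×10⁻³ = 1.38×10⁻¹¹ F.
C = (1/C₁ + 1/C₂)⁻¹ = 1.21×10⁻¹¹ F.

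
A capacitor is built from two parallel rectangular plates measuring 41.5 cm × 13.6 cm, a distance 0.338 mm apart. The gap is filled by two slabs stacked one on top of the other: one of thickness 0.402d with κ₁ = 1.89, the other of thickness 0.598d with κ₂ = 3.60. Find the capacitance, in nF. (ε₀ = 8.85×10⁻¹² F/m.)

C ≈ 3.90 nF

A = 41.5 × 13.6 cm² = 5.64×10⁻² m².
Stacked slabs ⇒ two capacitors in series, each with the full plate area.
C₁ = κ₁ε₀A/d₁ = 1.89 × 8.85×10⁻¹² × 5.64×10⁻² / 1.36×10⁻⁴ = 6.95×10⁻⁹ F.
C₂ = κ₂ε₀A/d₂ = 3.60 × 8.85×10⁻¹² × 5.64×10⁻² / 2.02×10⁻⁴ = 8.90×10⁻⁹ F.
C = (1/C₁ + 1/C₂)⁻¹ = 3.90×10⁻⁹ F.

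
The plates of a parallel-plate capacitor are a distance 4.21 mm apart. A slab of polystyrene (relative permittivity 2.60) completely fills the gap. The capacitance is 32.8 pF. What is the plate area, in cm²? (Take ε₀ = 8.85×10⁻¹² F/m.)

A = Cd/(κε₀) = 3.28×10⁻¹¹ × 4.21×10⁻³ / (2.60 × 8.85×10⁻¹²) = 6.00×10⁻³ m².

60.0 cm²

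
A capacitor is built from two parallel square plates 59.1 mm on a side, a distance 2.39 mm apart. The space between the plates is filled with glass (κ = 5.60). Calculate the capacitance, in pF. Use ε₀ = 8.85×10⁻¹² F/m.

72.4 pF

A = (59.1 mm)² = 3.49×10⁻³ m².
C = κε₀A/d = 5.60 × 8.85×10⁻¹² × 3.49×10⁻³ / 2.39×10⁻³ = 7.24×10⁻¹¹ F.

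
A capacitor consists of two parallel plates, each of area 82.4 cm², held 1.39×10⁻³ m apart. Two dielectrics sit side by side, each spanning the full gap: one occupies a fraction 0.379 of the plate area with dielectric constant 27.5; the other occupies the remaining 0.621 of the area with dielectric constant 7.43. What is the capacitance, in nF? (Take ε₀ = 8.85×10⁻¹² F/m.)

A = 82.4 cm² = 8.24×10⁻³ m².
Side-by-side slabs ⇒ two capacitors in parallel, each spanning the full gap.
C₁ = κ₁ε₀A₁/d = 27.5 × 8.85×10⁻¹² × 3.12×10⁻³ / 1.39×10⁻³ = 5.47×10⁻¹⁰ F.
C₂ = κ₂ε₀A₂/d = 7.43 × 8.85×10⁻¹² × 5.12×10⁻³ / 1.39×10⁻³ = 2.42×10⁻¹⁰ F.
C = C₁ + C₂ = 7.89×10⁻¹⁰ F.

0.789 nF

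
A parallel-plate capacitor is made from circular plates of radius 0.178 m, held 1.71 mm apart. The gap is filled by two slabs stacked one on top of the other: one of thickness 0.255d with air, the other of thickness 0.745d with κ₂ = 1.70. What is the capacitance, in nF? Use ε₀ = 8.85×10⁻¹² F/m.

A = π(0.178 m)² = 9.95×10⁻² m².
Stacked slabs ⇒ two capacitors in series, each with the full plate area.
C₁ = κ₁ε₀A/d₁ = 1.00 × 8.85×10⁻¹² × 9.95×10⁻² / 4.36×10⁻⁴ = 2.02×10⁻⁹ F.
C₂ = κ₂ε₀A/d₂ = 1.70 × 8.85×10⁻¹² × 9.95×10⁻² / 1.27×10⁻³ = 1.18×10⁻⁹ F.
C = (1/C₁ + 1/C₂)⁻¹ = 7.43×10⁻¹⁰ F.

C ≈ 0.743 nF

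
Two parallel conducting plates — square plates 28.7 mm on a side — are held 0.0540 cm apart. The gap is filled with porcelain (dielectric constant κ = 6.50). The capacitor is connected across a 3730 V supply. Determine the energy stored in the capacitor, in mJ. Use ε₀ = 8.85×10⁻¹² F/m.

A = (28.7 mm)² = 8.24×10⁻⁴ m².
C = κε₀A/d = 6.50 × 8.85×10⁻¹² × 8.24×10⁻⁴ / 5.40×10⁻⁴ = 8.77×10⁻¹¹ F.
U = ½CV² = ½ × 8.77×10⁻¹¹ × (3730)² = 6.10×10⁻⁴ J.

U ≈ 0.610 mJ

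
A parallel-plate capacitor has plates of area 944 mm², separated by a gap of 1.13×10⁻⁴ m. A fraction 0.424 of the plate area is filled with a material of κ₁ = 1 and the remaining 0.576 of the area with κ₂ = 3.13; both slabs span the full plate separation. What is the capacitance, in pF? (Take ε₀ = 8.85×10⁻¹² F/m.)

165 pF

A = 944 mm² = 9.44×10⁻⁴ m².
Side-by-side slabs ⇒ two capacitors in parallel, each spanning the full gap.
C₁ = κ₁ε₀A₁/d = 1.00 × 8.85×10⁻¹² × 4.00×10⁻⁴ / 1.13×10⁻⁴ = 3.13×10⁻¹¹ F.
C₂ = κ₂ε₀A₂/d = 3.13 × 8.85×10⁻¹² × 5.44×10⁻⁴ / 1.13×10⁻⁴ = 1.33×10⁻¹⁰ F.
C = C₁ + C₂ = 1.65×10⁻¹⁰ F.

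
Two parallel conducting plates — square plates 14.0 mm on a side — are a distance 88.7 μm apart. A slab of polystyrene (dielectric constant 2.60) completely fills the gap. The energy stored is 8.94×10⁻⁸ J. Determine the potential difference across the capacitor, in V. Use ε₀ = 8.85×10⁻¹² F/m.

A = (14.0 mm)² = 1.96×10⁻⁴ m².
C = κε₀A/d = 2.60 × 8.85×10⁻¹² × 1.96×10⁻⁴ / 8.87×10⁻⁵ = 5.08×10⁻¹¹ F.
V = √(2U/C) = √(2 × 8.94×10⁻⁸ / 5.08×10⁻¹¹) = 59.3 V.

V ≈ 59.3 V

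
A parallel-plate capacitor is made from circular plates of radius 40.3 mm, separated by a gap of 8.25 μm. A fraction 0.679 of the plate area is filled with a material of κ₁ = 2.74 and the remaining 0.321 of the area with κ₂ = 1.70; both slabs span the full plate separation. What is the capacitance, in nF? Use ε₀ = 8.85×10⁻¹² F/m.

A = π(40.3 mm)² = 5.10×10⁻³ m².
Side-by-side slabs ⇒ two capacitors in parallel, each spanning the full gap.
C₁ = κ₁ε₀A₁/d = 2.74 × 8.85×10⁻¹² × 3.46×10⁻³ / 8.25×10⁻⁶ = 1.02×10⁻⁸ F.
C₂ = κ₂ε₀A₂/d = 1.70 × 8.85×10⁻¹² × 1.64×10⁻³ / 8.25×10⁻⁶ = 2.99×10⁻⁹ F.
C = C₁ + C₂ = 1.32×10⁻⁸ F.

C ≈ 13.2 nF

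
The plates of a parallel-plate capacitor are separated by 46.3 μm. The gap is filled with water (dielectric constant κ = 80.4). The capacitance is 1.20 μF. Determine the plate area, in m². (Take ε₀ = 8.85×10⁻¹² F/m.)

A = Cd/(κε₀) = 1.20×10⁻⁶ × 4.63×10⁻⁵ / (80.4 × 8.85×10⁻¹²) = 7.81×10⁻² m².

A ≈ 0.0781 m²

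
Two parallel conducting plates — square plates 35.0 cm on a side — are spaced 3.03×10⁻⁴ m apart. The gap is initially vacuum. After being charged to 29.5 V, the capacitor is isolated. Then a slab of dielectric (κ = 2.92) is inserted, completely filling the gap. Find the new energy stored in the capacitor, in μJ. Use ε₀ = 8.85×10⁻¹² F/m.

A = (35.0 cm)² = 0.123 m².
Initially C₁ = ε₀A/d = 8.85×10⁻¹² × 0.123 / 3.03×10⁻⁴ = 3.58×10⁻⁹ F.
U₁ = 1.56×10⁻⁶ J.
Isolated ⇒ Q is held fixed. C₂ = 2.92 C₁ and U = Q²/(2C), so U₂/U₁ = C₁/C₂ = 0.342.
U₂ = 0.342 × 1.56×10⁻⁶ = 5.33×10⁻⁷ J.

U ≈ 0.533 μJ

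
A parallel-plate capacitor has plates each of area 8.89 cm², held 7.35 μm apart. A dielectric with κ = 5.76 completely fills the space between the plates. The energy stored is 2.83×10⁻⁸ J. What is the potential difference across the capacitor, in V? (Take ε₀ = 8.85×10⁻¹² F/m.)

V ≈ 3.03 V

A = 8.89 cm² = 8.89×10⁻⁴ m².
C = κε₀A/d = 5.76 × 8.85×10⁻¹² × 8.89×10⁻⁴ / 7.35×10⁻⁶ = 6.17×10⁻⁹ F.
V = √(2U/C) = √(2 × 2.83×10⁻⁸ / 6.17×10⁻⁹) = 3.03 V.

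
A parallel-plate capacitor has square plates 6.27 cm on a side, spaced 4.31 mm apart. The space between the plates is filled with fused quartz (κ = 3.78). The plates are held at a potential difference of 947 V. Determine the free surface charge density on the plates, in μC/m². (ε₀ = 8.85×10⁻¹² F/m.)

A = (6.27 cm)² = 3.93×10⁻³ m².
C = κε₀A/d = 3.78 × 8.85×10⁻¹² × 3.93×10⁻³ / 4.31×10⁻³ = 3.05×10⁻¹¹ F.
σ = Q/A = CV/A = 3.05×10⁻¹¹ × 947 / 3.93×10⁻³ = 7.35×10⁻⁶ C/m².

σ ≈ 7.35 μC/m²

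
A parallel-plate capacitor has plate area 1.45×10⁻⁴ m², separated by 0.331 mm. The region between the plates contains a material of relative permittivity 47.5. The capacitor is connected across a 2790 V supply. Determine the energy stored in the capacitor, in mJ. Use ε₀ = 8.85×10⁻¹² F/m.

0.717 mJ

C = κε₀A/d = 47.5 × 8.85×10⁻¹² × 1.45×10⁻⁴ / 3.31×10⁻⁴ = 1.84×10⁻¹⁰ F.
U = ½CV² = ½ × 1.84×10⁻¹⁰ × (2790)² = 7.17×10⁻⁴ J.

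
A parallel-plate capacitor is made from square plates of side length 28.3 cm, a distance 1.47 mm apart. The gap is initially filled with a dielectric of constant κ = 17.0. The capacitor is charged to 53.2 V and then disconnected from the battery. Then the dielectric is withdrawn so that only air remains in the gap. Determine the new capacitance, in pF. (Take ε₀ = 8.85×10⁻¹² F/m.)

A = (28.3 cm)² = 8.01×10⁻² m².
Initially C₁ = κε₀A/d = 17.0 × 8.85×10⁻¹² × 8.01×10⁻² / 1.47×10⁻³ = 8.20×10⁻⁹ F.
C = κε₀A/d scales with κ, so C₂/C₁ = 1/κ = 1/17.0 = 0.0588.
C₂ = 0.0588 × 8.20×10⁻⁹ = 4.82×10⁻¹⁰ F.

482 pF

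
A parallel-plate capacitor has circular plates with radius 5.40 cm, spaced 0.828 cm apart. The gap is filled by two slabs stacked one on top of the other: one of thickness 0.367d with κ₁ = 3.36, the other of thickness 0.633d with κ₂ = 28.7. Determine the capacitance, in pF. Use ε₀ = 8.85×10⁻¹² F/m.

C ≈ 74.6 pF

A = π(5.40 cm)² = 9.16×10⁻³ m².
Stacked slabs ⇒ two capacitors in series, each with the full plate area.
C₁ = κ₁ε₀A/d₁ = 3.36 × 8.85×10⁻¹² × 9.16×10⁻³ / 3.04×10⁻³ = 8.96×10⁻¹¹ F.
C₂ = κ₂ε₀A/d₂ = 28.7 × 8.85×10⁻¹² × 9.16×10⁻³ / 5.24×10⁻³ = 4.44×10⁻¹⁰ F.
C = (1/C₁ + 1/C₂)⁻¹ = 7.46×10⁻¹¹ F.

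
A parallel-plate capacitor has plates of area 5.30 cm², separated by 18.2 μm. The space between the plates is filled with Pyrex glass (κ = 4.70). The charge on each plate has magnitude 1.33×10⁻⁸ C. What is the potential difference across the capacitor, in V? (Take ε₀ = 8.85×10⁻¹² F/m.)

V ≈ 11.0 V

A = 5.30 cm² = 5.30×10⁻⁴ m².
C = κε₀A/d = 4.70 × 8.85×10⁻¹² × 5.30×10⁻⁴ / 1.82×10⁻⁵ = 1.21×10⁻⁹ F.
V = Q/C = 1.33×10⁻⁸ / 1.21×10⁻⁹ = 11.0 V.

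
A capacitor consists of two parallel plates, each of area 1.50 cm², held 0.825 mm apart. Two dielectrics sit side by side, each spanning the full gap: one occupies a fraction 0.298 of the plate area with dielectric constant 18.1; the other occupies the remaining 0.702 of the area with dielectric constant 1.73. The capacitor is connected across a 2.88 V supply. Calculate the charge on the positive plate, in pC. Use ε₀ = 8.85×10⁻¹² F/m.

A = 1.50 cm² = 1.50×10⁻⁴ m².
Side-by-side slabs ⇒ two capacitors in parallel, each spanning the full gap.
C₁ = κ₁ε₀A₁/d = 18.1 × 8.85×10⁻¹² × 4.47×10⁻⁵ / 8.25×10⁻⁴ = 8.68×10⁻¹² F.
C₂ = κ₂ε₀A₂/d = 1.73 × 8.85×10⁻¹² × 1.05×10⁻⁴ / 8.25×10⁻⁴ = 1.95×10⁻¹² F.
C = C₁ + C₂ = 1.06×10⁻¹¹ F.
Q = CV = 1.06×10⁻¹¹ × 2.88 = 3.06×10⁻¹¹ C.

30.6 pC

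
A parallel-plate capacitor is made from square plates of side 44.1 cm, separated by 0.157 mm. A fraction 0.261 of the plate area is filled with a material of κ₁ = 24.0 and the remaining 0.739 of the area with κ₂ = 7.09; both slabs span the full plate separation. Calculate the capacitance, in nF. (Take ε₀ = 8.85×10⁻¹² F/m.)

A = (44.1 cm)² = 0.194 m².
Side-by-side slabs ⇒ two capacitors in parallel, each spanning the full gap.
C₁ = κ₁ε₀A₁/d = 24.0 × 8.85×10⁻¹² × 5.08×10⁻² / 1.57×10⁻⁴ = 6.87×10⁻⁸ F.
C₂ = κ₂ε₀A₂/d = 7.09 × 8.85×10⁻¹² × 0.144 / 1.57×10⁻⁴ = 5.74×10⁻⁸ F.
C = C₁ + C₂ = 1.26×10⁻⁷ F.

C ≈ 126 nF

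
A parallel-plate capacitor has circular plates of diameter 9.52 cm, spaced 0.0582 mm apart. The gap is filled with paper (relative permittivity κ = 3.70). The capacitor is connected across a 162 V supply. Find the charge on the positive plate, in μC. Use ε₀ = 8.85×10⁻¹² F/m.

0.649 μC

A = π(9.52/2 cm)² = 7.12×10⁻³ m².
C = κε₀A/d = 3.70 × 8.85×10⁻¹² × 7.12×10⁻³ / 5.82×10⁻⁵ = 4.00×10⁻⁹ F.
Q = CV = 4.00×10⁻⁹ × 162 = 6.49×10⁻⁷ C.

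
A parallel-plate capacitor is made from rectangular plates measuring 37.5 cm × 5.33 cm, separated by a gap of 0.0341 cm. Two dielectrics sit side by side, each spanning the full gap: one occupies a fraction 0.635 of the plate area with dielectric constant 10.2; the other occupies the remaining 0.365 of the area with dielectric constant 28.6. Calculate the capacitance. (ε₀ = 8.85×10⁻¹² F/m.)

A = 37.5 × 5.33 cm² = 2.00×10⁻² m².
Side-by-side slabs ⇒ two capacitors in parallel, each spanning the full gap.
C₁ = κ₁ε₀A₁/d = 10.2 × 8.85×10⁻¹² × 1.27×10⁻² / 3.41×10⁻⁴ = 3.36×10⁻⁹ F.
C₂ = κ₂ε₀A₂/d = 28.6 × 8.85×10⁻¹² × 7.30×10⁻³ / 3.41×10⁻⁴ = 5.42×10⁻⁹ F.
C = C₁ + C₂ = 8.77×10⁻⁹ F.

C ≈ 8.77 nF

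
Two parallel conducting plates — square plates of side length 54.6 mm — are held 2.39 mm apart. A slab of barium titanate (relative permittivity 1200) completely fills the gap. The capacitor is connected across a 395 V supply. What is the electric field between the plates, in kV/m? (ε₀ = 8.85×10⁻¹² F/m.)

E = V/d = 395 / 2.39×10⁻³ = 1.65×10⁵ V/m.

E ≈ 165 kV/m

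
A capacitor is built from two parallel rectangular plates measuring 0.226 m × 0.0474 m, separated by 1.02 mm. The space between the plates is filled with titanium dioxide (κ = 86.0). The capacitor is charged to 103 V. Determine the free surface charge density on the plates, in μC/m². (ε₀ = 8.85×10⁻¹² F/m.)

76.9 μC/m²

A = 0.226 × 0.0474 m² = 1.07×10⁻² m².
C = κε₀A/d = 86.0 × 8.85×10⁻¹² × 1.07×10⁻² / 1.02×10⁻³ = 7.99×10⁻⁹ F.
σ = Q/A = CV/A = 7.99×10⁻⁹ × 103 / 1.07×10⁻² = 7.69×10⁻⁵ C/m².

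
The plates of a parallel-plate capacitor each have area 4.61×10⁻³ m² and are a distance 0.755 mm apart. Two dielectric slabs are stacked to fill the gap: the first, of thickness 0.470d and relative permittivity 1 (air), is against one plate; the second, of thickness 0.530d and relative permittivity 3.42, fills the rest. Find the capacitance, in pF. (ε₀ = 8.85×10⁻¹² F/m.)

Stacked slabs ⇒ two capacitors in series, each with the full plate area.
C₁ = κ₁ε₀A/d₁ = 1.00 × 8.85×10⁻¹² × 4.61×10⁻³ / 3.55×10⁻⁴ = 1.15×10⁻¹⁰ F.
C₂ = κ₂ε₀A/d₂ = 3.42 × 8.85×10⁻¹² × 4.61×10⁻³ / 4.00×10⁻⁴ = 3.49×10⁻¹⁰ F.
C = (1/C₁ + 1/C₂)⁻¹ = 8.65×10⁻¹¹ F.

C ≈ 86.5 pF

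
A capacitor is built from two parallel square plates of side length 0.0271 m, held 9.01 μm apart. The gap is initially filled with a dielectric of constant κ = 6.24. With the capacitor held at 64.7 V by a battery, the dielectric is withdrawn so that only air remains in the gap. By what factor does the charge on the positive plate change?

Q₂/Q₁ ≈ 0.160

Battery connected ⇒ V is held fixed.
C₂ = 0.160 C₁ and Q = CV, so Q₂/Q₁ = C₂/C₁ = 0.160.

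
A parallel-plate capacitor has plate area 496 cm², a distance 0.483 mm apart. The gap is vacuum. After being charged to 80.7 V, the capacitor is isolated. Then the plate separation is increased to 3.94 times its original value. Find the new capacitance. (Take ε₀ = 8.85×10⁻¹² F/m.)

231 pF

A = 496 cm² = 4.96×10⁻² m².
Initially C₁ = ε₀A/d = 8.85×10⁻¹² × 4.96×10⁻² / 4.83×10⁻⁴ = 9.09×10⁻¹⁰ F.
C = ε₀A/d scales as 1/d, so C₂/C₁ = d₁/d₂ = 1/3.94 = 0.254.
C₂ = 0.254 × 9.09×10⁻¹⁰ = 2.31×10⁻¹⁰ F.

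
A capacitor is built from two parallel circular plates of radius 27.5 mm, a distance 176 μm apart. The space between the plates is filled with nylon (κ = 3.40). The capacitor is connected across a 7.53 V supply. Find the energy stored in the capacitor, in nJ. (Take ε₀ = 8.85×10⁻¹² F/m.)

11.5 nJ

A = π(27.5 mm)² = 2.38×10⁻³ m².
C = κε₀A/d = 3.40 × 8.85×10⁻¹² × 2.38×10⁻³ / 1.76×10⁻⁴ = 4.06×10⁻¹⁰ F.
U = ½CV² = ½ × 4.06×10⁻¹⁰ × (7.53)² = 1.15×10⁻⁸ J.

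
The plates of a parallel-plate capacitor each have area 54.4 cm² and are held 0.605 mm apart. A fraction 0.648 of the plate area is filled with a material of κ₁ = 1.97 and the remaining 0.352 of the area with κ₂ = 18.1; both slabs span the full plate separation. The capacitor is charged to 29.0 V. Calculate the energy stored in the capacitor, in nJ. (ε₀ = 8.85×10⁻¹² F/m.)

U ≈ 256 nJ

A = 54.4 cm² = 5.44×10⁻³ m².
Side-by-side slabs ⇒ two capacitors in parallel, each spanning the full gap.
C₁ = κ₁ε₀A₁/d = 1.97 × 8.85×10⁻¹² × 3.53×10⁻³ / 6.05×10⁻⁴ = 1.02×10⁻¹⁰ F.
C₂ = κ₂ε₀A₂/d = 18.1 × 8.85×10⁻¹² × 1.91×10⁻³ / 6.05×10⁻⁴ = 5.07×10⁻¹⁰ F.
C = C₁ + C₂ = 6.09×10⁻¹⁰ F.
U = ½CV² = ½ × 6.09×10⁻¹⁰ × (29.0)² = 2.56×10⁻⁷ J.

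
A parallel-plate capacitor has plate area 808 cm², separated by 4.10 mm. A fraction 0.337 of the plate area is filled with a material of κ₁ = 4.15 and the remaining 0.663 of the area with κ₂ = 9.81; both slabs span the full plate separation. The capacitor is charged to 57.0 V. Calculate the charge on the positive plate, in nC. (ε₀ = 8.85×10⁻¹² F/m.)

A = 808 cm² = 8.08×10⁻² m².
Side-by-side slabs ⇒ two capacitors in parallel, each spanning the full gap.
C₁ = κ₁ε₀A₁/d = 4.15 × 8.85×10⁻¹² × 2.72×10⁻² / 4.10×10⁻³ = 2.44×10⁻¹⁰ F.
C₂ = κ₂ε₀A₂/d = 9.81 × 8.85×10⁻¹² × 5.36×10⁻² / 4.10×10⁻³ = 1.13×10⁻⁹ F.
C = C₁ + C₂ = 1.38×10⁻⁹ F.
Q = CV = 1.38×10⁻⁹ × 57.0 = 7.86×10⁻⁸ C.

Q ≈ 78.6 nC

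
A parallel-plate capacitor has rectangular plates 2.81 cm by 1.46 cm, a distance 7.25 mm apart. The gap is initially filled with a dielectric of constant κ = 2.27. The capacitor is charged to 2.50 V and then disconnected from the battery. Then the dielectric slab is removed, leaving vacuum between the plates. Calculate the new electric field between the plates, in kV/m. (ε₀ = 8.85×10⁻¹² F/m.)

0.783 kV/m

A = 2.81 × 1.46 cm² = 4.10×10⁻⁴ m².
Initially C₁ = κε₀A/d = 2.27 × 8.85×10⁻¹² × 4.10×10⁻⁴ / 7.25×10⁻³ = 1.14×10⁻¹² F.
E₁ = 3.45×10² V/m.
Isolated ⇒ Q is held fixed. V₂ = Q/C₂ = V₁/0.441; E = V/d, so E₂/E₁ = (V₂/V₁)(d₁/d₂) = 2.27.
E₂ = 2.27 × 3.45×10² = 7.83×10² V/m.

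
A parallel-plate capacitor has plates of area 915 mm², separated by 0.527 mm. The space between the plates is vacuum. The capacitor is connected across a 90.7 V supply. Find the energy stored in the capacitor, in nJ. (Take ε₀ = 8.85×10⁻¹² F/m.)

U ≈ 63.2 nJ

A = 915 mm² = 9.15×10⁻⁴ m².
C = ε₀A/d = 8.85×10⁻¹² × 9.15×10⁻⁴ / 5.27×10⁻⁴ = 1.54×10⁻¹¹ F.
U = ½CV² = ½ × 1.54×10⁻¹¹ × (90.7)² = 6.32×10⁻⁸ J.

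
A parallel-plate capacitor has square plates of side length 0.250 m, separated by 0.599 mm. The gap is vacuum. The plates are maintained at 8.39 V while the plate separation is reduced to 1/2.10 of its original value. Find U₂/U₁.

2.10

Battery connected ⇒ V is held fixed.
C₂ = 2.10 C₁ and U = ½CV², so U₂/U₁ = C₂/C₁ = 2.10.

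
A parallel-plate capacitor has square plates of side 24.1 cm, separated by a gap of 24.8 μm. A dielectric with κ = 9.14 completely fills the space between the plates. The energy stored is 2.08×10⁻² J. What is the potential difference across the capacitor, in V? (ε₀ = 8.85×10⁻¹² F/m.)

V ≈ 469 V

A = (24.1 cm)² = 5.81×10⁻² m².
C = κε₀A/d = 9.14 × 8.85×10⁻¹² × 5.81×10⁻² / 2.48×10⁻⁵ = 1.89×10⁻⁷ F.
V = √(2U/C) = √(2 × 2.08×10⁻² / 1.89×10⁻⁷) = 4.69×10² V.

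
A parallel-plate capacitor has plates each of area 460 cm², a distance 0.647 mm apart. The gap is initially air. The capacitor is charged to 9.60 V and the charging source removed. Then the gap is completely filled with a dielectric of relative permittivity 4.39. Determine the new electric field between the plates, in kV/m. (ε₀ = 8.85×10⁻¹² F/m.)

A = 460 cm² = 4.60×10⁻² m².
Initially C₁ = ε₀A/d = 8.85×10⁻¹² × 4.60×10⁻² / 6.47×10⁻⁴ = 6.29×10⁻¹⁰ F.
E₁ = 1.48×10⁴ V/m.
Isolated ⇒ Q is held fixed. V₂ = Q/C₂ = V₁/4.39; E = V/d, so E₂/E₁ = (V₂/V₁)(d₁/d₂) = 0.228.
E₂ = 0.228 × 1.48×10⁴ = 3.38×10³ V/m.

E ≈ 3.38 kV/m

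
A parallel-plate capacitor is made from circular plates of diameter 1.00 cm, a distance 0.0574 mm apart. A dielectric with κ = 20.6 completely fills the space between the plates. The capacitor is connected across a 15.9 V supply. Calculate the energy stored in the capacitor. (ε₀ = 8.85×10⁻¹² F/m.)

A = π(1.00/2 cm)² = 7.85×10⁻⁵ m².
C = κε₀A/d = 20.6 × 8.85×10⁻¹² × 7.85×10⁻⁵ / 5.74×10⁻⁵ = 2.49×10⁻¹⁰ F.
U = ½CV² = ½ × 2.49×10⁻¹⁰ × (15.9)² = 3.15×10⁻⁸ J.

U ≈ 31.5 nJ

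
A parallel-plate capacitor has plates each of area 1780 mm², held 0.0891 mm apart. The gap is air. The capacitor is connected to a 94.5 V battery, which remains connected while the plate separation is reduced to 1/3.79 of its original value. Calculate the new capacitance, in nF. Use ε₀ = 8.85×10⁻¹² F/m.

A = 1780 mm² = 1.78×10⁻³ m².
Initially C₁ = ε₀A/d = 8.85×10⁻¹² × 1.78×10⁻³ / 8.91×10⁻⁵ = 1.77×10⁻¹⁰ F.
C = ε₀A/d scales as 1/d, so C₂/C₁ = d₁/d₂ = 3.79.
C₂ = 3.79 × 1.77×10⁻¹⁰ = 6.70×10⁻¹⁰ F.

C ≈ 0.670 nF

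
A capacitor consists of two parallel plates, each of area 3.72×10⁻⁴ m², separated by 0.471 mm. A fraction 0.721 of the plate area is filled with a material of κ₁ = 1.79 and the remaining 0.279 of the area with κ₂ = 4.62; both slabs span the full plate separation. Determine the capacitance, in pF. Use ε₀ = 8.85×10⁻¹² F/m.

Side-by-side slabs ⇒ two capacitors in parallel, each spanning the full gap.
C₁ = κ₁ε₀A₁/d = 1.79 × 8.85×10⁻¹² × 2.68×10⁻⁴ / 4.71×10⁻⁴ = 9.02×10⁻¹² F.
C₂ = κ₂ε₀A₂/d = 4.62 × 8.85×10⁻¹² × 1.04×10⁻⁴ / 4.71×10⁻⁴ = 9.01×10⁻¹² F.
C = C₁ + C₂ = 1.80×10⁻¹¹ F.

18.0 pF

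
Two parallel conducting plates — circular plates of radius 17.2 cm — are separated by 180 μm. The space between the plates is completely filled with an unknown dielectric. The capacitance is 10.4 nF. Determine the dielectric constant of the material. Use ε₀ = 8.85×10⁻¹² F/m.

A = π(17.2 cm)² = 9.29×10⁻² m².
κ = Cd/(ε₀A) = 1.04×10⁻⁸ × 1.80×10⁻⁴ / (8.85×10⁻¹² × 9.29×10⁻²) = 2.28.

κ ≈ 2.28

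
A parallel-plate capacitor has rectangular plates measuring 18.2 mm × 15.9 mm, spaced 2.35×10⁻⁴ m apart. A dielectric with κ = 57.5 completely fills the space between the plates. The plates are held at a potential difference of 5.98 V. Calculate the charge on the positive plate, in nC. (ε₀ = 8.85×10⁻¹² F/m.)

A = 18.2 × 15.9 mm² = 2.89×10⁻⁴ m².
C = κε₀A/d = 57.5 × 8.85×10⁻¹² × 2.89×10⁻⁴ / 2.35×10⁻⁴ = 6.27×10⁻¹⁰ F.
Q = CV = 6.27×10⁻¹⁰ × 5.98 = 3.75×10⁻⁹ C.

3.75 nC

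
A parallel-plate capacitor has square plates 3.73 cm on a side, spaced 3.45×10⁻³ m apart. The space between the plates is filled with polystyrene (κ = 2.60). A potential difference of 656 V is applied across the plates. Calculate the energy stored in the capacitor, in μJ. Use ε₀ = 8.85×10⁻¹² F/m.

A = (3.73 cm)² = 1.39×10⁻³ m².
C = κε₀A/d = 2.60 × 8.85×10⁻¹² × 1.39×10⁻³ / 3.45×10⁻³ = 9.28×10⁻¹² F.
U = ½CV² = ½ × 9.28×10⁻¹² × (656)² = 2.00×10⁻⁶ J.

U ≈ 2.00 μJ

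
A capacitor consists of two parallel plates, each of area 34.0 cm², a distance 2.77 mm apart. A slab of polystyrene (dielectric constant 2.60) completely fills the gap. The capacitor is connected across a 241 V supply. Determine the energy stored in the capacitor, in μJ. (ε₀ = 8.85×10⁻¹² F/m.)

A = 34.0 cm² = 3.40×10⁻³ m².
C = κε₀A/d = 2.60 × 8.85×10⁻¹² × 3.40×10⁻³ / 2.77×10⁻³ = 2.82×10⁻¹¹ F.
U = ½CV² = ½ × 2.82×10⁻¹¹ × (241)² = 8.20×10⁻⁷ J.

0.820 μJ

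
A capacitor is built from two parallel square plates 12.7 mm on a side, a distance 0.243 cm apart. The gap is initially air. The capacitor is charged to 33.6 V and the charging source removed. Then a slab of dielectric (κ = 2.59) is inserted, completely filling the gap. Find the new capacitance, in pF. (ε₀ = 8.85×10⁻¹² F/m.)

1.52 pF

A = (12.7 mm)² = 1.61×10⁻⁴ m².
Initially C₁ = ε₀A/d = 8.85×10⁻¹² × 1.61×10⁻⁴ / 2.43×10⁻³ = 5.87×10⁻¹³ F.
C = κε₀A/d scales with κ, so C₂/C₁ = κ = 2.59.
C₂ = 2.59 × 5.87×10⁻¹³ = 1.52×10⁻¹² F.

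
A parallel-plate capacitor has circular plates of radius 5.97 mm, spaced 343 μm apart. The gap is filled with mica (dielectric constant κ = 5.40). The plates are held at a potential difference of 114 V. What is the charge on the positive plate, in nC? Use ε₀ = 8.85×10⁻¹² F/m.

Q ≈ 1.78 nC

A = π(5.97 mm)² = 1.12×10⁻⁴ m².
C = κε₀A/d = 5.40 × 8.85×10⁻¹² × 1.12×10⁻⁴ / 3.43×10⁻⁴ = 1.56×10⁻¹¹ F.
Q = CV = 1.56×10⁻¹¹ × 114 = 1.78×10⁻⁹ C.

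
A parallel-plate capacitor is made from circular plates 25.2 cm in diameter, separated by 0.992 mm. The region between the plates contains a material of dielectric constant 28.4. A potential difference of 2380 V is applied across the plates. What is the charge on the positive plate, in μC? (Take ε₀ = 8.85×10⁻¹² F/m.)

A = π(25.2/2 cm)² = 4.99×10⁻² m².
C = κε₀A/d = 28.4 × 8.85×10⁻¹² × 4.99×10⁻² / 9.92×10⁻⁴ = 1.26×10⁻⁸ F.
Q = CV = 1.26×10⁻⁸ × 2380 = 3.01×10⁻⁵ C.

Q ≈ 30.1 μC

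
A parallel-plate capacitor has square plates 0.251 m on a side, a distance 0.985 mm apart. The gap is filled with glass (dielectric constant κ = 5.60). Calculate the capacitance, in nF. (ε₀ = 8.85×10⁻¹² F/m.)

3.17 nF

A = (0.251 m)² = 6.30×10⁻² m².
C = κε₀A/d = 5.60 × 8.85×10⁻¹² × 6.30×10⁻² / 9.85×10⁻⁴ = 3.17×10⁻⁹ F.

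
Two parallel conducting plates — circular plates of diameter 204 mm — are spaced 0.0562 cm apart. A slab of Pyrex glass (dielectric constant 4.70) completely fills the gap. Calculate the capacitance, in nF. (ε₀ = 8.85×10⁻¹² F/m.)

A = π(204/2 mm)² = 3.27×10⁻² m².
C = κε₀A/d = 4.70 × 8.85×10⁻¹² × 3.27×10⁻² / 5.62×10⁻⁴ = 2.42×10⁻⁹ F.

C ≈ 2.42 nF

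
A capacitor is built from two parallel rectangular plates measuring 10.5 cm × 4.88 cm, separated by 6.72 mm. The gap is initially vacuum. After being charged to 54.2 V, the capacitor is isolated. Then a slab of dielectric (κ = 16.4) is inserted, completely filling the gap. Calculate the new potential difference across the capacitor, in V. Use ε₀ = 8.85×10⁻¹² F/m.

V ≈ 3.30 V

A = 10.5 × 4.88 cm² = 5.12×10⁻³ m².
Initially C₁ = ε₀A/d = 8.85×10⁻¹² × 5.12×10⁻³ / 6.72×10⁻³ = 6.75×10⁻¹² F.
V₁ = 54.2 V.
Isolated ⇒ Q is held fixed. C₂ = 16.4 C₁ and V = Q/C, so V₂/V₁ = C₁/C₂ = 0.0610.
V₂ = 0.0610 × 54.2 = 3.30 V.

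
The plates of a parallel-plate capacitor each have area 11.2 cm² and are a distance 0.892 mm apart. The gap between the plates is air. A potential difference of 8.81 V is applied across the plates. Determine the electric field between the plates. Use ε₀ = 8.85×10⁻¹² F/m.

E = V/d = 8.81 / 8.92×10⁻⁴ = 9.88×10³ V/m.

9.88 V/mm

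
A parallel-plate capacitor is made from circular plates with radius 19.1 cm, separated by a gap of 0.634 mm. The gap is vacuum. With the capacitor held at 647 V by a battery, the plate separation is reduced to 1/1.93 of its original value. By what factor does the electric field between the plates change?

E₂/E₁ ≈ 1.93

Battery connected ⇒ V is held fixed.
E = V/d, so E₂/E₁ = d₁/d₂ = 1.93.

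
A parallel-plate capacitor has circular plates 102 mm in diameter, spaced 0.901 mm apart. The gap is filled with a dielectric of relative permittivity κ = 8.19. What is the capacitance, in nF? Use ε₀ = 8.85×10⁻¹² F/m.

C ≈ 0.657 nF

A = π(102/2 mm)² = 8.17×10⁻³ m².
C = κε₀A/d = 8.19 × 8.85×10⁻¹² × 8.17×10⁻³ / 9.01×10⁻⁴ = 6.57×10⁻¹⁰ F.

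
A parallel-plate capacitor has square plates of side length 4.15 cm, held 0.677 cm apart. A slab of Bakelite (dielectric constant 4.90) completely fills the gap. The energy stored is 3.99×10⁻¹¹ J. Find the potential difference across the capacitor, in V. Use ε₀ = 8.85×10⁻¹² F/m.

A = (4.15 cm)² = 1.72×10⁻³ m².
C = κε₀A/d = 4.90 × 8.85×10⁻¹² × 1.72×10⁻³ / 6.77×10⁻³ = 1.10×10⁻¹¹ F.
V = √(2U/C) = √(2 × 3.99×10⁻¹¹ / 1.10×10⁻¹¹) = 2.69 V.

2.69 V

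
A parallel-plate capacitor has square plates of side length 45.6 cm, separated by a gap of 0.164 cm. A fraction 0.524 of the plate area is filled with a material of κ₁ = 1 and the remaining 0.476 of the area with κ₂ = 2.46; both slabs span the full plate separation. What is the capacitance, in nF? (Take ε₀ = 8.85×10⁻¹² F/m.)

A = (45.6 cm)² = 0.208 m².
Side-by-side slabs ⇒ two capacitors in parallel, each spanning the full gap.
C₁ = κ₁ε₀A₁/d = 1.00 × 8.85×10⁻¹² × 0.109 / 1.64×10⁻³ = 5.88×10⁻¹⁰ F.
C₂ = κ₂ε₀A₂/d = 2.46 × 8.85×10⁻¹² × 9.90×10⁻² / 1.64×10⁻³ = 1.31×10⁻⁹ F.
C = C₁ + C₂ = 1.90×10⁻⁹ F.

1.90 nF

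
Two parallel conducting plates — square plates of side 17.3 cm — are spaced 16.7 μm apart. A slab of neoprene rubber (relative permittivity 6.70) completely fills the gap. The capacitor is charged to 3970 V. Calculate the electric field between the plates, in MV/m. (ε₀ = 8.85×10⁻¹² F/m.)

238 MV/m

E = V/d = 3970 / 1.67×10⁻⁵ = 2.38×10⁸ V/m.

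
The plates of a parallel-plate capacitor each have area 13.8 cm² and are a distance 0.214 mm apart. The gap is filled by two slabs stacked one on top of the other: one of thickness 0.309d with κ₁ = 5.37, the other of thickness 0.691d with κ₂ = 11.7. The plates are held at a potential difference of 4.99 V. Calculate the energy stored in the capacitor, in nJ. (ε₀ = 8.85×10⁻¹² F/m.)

A = 13.8 cm² = 1.38×10⁻³ m².
Stacked slabs ⇒ two capacitors in series, each with the full plate area.
C₁ = κ₁ε₀A/d₁ = 5.37 × 8.85×10⁻¹² × 1.38×10⁻³ / 6.61×10⁻⁵ = 9.92×10⁻¹⁰ F.
C₂ = κ₂ε₀A/d₂ = 11.7 × 8.85×10⁻¹² × 1.38×10⁻³ / 1.48×10⁻⁴ = 9.66×10⁻¹⁰ F.
C = (1/C₁ + 1/C₂)⁻¹ = 4.89×10⁻¹⁰ F.
U = ½CV² = ½ × 4.89×10⁻¹⁰ × (4.99)² = 6.09×10⁻⁹ J.

U ≈ 6.09 nJ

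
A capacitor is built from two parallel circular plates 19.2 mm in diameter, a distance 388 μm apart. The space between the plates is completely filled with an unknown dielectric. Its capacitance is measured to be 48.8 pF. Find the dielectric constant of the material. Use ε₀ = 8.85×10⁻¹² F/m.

7.39

A = π(19.2/2 mm)² = 2.90×10⁻⁴ m².
κ = Cd/(ε₀A) = 4.88×10⁻¹¹ × 3.88×10⁻⁴ / (8.85×10⁻¹² × 2.90×10⁻⁴) = 7.39.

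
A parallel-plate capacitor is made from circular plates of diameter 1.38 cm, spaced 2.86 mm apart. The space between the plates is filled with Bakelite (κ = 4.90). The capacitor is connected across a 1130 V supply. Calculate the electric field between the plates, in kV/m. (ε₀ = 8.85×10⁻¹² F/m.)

395 kV/m

E = V/d = 1130 / 2.86×10⁻³ = 3.95×10⁵ V/m.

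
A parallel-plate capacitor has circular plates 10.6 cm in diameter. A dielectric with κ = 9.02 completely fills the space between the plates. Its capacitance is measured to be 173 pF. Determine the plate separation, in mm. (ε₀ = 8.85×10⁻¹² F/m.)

d ≈ 4.07 mm

A = π(10.6/2 cm)² = 8.82×10⁻³ m².
d = κε₀A/C = 9.02 × 8.85×10⁻¹² × 8.82×10⁻³ / 1.73×10⁻¹⁰ = 4.07×10⁻³ m.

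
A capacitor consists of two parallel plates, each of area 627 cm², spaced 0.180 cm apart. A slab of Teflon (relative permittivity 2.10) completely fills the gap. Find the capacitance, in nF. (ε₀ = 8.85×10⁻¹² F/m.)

C ≈ 0.647 nF

A = 627 cm² = 6.27×10⁻² m².
C = κε₀A/d = 2.10 × 8.85×10⁻¹² × 6.27×10⁻² / 1.80×10⁻³ = 6.47×10⁻¹⁰ F.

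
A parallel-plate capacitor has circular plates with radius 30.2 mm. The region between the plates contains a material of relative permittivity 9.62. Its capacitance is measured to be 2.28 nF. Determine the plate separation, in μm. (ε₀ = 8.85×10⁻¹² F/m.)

d ≈ 107 μm

A = π(30.2 mm)² = 2.87×10⁻³ m².
d = κε₀A/C = 9.62 × 8.85×10⁻¹² × 2.87×10⁻³ / 2.28×10⁻⁹ = 1.07×10⁻⁴ m.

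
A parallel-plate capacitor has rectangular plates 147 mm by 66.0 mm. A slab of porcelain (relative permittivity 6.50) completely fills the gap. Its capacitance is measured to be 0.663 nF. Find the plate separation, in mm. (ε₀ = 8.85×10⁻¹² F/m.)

0.842 mm

A = 147 × 66.0 mm² = 9.70×10⁻³ m².
d = κε₀A/C = 6.50 × 8.85×10⁻¹² × 9.70×10⁻³ / 6.63×10⁻¹⁰ = 8.42×10⁻⁴ m.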